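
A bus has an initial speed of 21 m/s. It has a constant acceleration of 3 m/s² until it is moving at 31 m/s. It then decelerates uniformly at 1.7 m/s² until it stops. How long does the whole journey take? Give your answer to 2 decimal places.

21.57 s

Phase 1 (accelerating): v₀ = 21.0 m/s, a = 3 m/s².
v = v₀ + at → t = (31 − 21.0) / 3 = 3.33 s
v² = v₀² + 2aΔx → Δx = (31² − 21.0²)/(2·3) = 86.7 m

Phase 2 (decelerating): v₀ = 31.0 m/s, a = -1.7 m/s².
v = v₀ + at → t = (0 − 31.0) / -1.7 = 18.2 s
v² = v₀² + 2aΔx → Δx = (0² − 31.0²)/(2·-1.7) = 283 m
Total time = 3.33 + 18.2 = 21.6 s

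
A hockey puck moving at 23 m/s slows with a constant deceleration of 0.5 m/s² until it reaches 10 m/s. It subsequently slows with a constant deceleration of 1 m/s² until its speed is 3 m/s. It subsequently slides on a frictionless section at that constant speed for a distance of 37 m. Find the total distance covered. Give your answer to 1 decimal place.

511.5 m

Phase 1 (decelerating): v₀ = 23.0 m/s, a = -0.5 m/s².
v = v₀ + at → t = (10 − 23.0) / -0.5 = 26.0 s
v² = v₀² + 2aΔx → Δx = (10² − 23.0²)/(2·-0.5) = 429 m

Phase 2 (decelerating): v₀ = 10.0 m/s, a = -1 m/s².
v = v₀ + at → t = (3 − 10.0) / -1 = 7.00 s
v² = v₀² + 2aΔx → Δx = (3² − 10.0²)/(2·-1) = 45.5 m

Phase 3 (constant speed): v₀ = 3.00 m/s, a = 0 m/s².
Constant speed: t = d/v = 37/3.00 = 12.3 s
Total distance = 429 + 45.5 + 37.0 = 512 m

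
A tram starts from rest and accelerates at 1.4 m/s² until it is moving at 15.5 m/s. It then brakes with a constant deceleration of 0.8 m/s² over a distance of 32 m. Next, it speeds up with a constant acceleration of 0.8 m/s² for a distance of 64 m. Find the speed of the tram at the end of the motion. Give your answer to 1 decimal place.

Phase 1 (accelerating): v₀ = 0 m/s, a = 1.4 m/s².
v = v₀ + at → t = (15.5 − 0) / 1.4 = 11.1 s
v² = v₀² + 2aΔx → Δx = (15.5² − 0²)/(2·1.4) = 85.8 m

Phase 2 (decelerating): v₀ = 15.5 m/s, a = -0.8 m/s².
v² = v₀² + 2aΔx = 15.5² + 2·-0.8·32 = 189 → v = 13.7 m/s
t = (v − v₀)/a = (13.7 − 15.5)/-0.8 = 2.19 s

Phase 3 (accelerating): v₀ = 13.7 m/s, a = 0.8 m/s².
v² = v₀² + 2aΔx = 13.7² + 2·0.8·64 = 291 → v = 17.1 m/s
t = (v − v₀)/a = (17.1 − 13.7)/0.8 = 4.15 s
Final speed = 17.1 m/s

17.1 m/s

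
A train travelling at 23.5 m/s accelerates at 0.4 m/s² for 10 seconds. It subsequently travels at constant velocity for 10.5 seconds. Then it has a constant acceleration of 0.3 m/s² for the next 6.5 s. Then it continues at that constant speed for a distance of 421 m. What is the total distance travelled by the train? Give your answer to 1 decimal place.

1149.8 m

Phase 1 (accelerating): v₀ = 23.5 m/s, a = 0.4 m/s².
v = v₀ + at = 23.5 + (0.4)(10) = 27.5 m/s
Δx = v₀t + ½at² = 23.5·10 + 0.5·0.4·10² = 255 m

Phase 2 (constant speed): v₀ = 27.5 m/s, a = 0 m/s².
v = v₀ + at = 27.5 + (0)(10.5) = 27.5 m/s
Δx = v₀t + ½at² = 27.5·10.5 + 0.5·0·10.5² = 289 m

Phase 3 (accelerating): v₀ = 27.5 m/s, a = 0.3 m/s².
v = v₀ + at = 27.5 + (0.3)(6.5) = 29.4 m/s
Δx = v₀t + ½at² = 27.5·6.5 + 0.5·0.3·6.5² = 185 m

Phase 4 (constant speed): v₀ = 29.4 m/s, a = 0 m/s².
Constant speed: t = d/v = 421/29.4 = 14.3 s
Total distance = 255 + 289 + 185 + 421 = 1150 m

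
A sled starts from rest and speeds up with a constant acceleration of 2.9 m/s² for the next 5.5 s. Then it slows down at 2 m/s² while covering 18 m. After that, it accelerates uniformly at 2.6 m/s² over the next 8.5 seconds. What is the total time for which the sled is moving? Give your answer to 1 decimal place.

15.2 s

Phase 1 (accelerating): v₀ = 0 m/s, a = 2.9 m/s².
v = v₀ + at = 0 + (2.9)(5.5) = 15.9 m/s
Δx = v₀t + ½at² = 0·5.5 + 0.5·2.9·5.5² = 43.9 m

Phase 2 (decelerating): v₀ = 15.9 m/s, a = -2 m/s².
v² = v₀² + 2aΔx = 15.9² + 2·-2·18 = 182 → v = 13.5 m/s
t = (v − v₀)/a = (13.5 − 15.9)/-2 = 1.22 s

Phase 3 (accelerating): v₀ = 13.5 m/s, a = 2.6 m/s².
v = v₀ + at = 13.5 + (2.6)(8.5) = 35.6 m/s
Δx = v₀t + ½at² = 13.5·8.5 + 0.5·2.6·8.5² = 209 m
Total time = 5.50 + 1.22 + 8.50 = 15.2 s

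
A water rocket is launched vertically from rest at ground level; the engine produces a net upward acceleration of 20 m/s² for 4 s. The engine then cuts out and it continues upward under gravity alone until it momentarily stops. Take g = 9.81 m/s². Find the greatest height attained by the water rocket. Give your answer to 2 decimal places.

Phase 1 (powered ascent): v₀ = 0 m/s, a = 20 m/s².
v = v₀ + at = 0 + (20)(4) = 80.0 m/s
Δx = v₀t + ½at² = 0·4 + 0.5·20·4² = 160 m

Phase 2 (coasting upward): v₀ = 80.0 m/s, a = -9.81 m/s².
v = v₀ + at → t = (0 − 80.0) / -9.81 = 8.15 s
v² = v₀² + 2aΔx → Δx = (0² − 80.0²)/(2·-9.81) = 326 m
Maximum height = 160 + 326 = 486 m

486.20 m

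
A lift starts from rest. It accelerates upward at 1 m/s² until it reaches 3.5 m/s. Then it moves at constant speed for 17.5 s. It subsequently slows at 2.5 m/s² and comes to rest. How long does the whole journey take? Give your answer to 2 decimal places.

Phase 1 (accelerating): v₀ = 0 m/s, a = 1 m/s².
v = v₀ + at → t = (3.5 − 0) / 1 = 3.50 s
v² = v₀² + 2aΔx → Δx = (3.5² − 0²)/(2·1) = 6.12 m

Phase 2 (constant speed): v₀ = 3.50 m/s, a = 0 m/s².
v = v₀ + at = 3.50 + (0)(17.5) = 3.50 m/s
Δx = v₀t + ½at² = 3.50·17.5 + 0.5·0·17.5² = 61.2 m

Phase 3 (decelerating): v₀ = 3.50 m/s, a = -2.5 m/s².
v = v₀ + at → t = (0 − 3.50) / -2.5 = 1.40 s
v² = v₀² + 2aΔx → Δx = (0² − 3.50²)/(2·-2.5) = 2.45 m
Total time = 3.50 + 17.5 + 1.40 = 22.4 s

22.40 s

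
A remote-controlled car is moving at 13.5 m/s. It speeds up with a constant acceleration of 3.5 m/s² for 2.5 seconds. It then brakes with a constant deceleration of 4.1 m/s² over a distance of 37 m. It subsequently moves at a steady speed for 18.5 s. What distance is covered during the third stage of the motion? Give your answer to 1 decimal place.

256.1 m

Phase 1 (accelerating): v₀ = 13.5 m/s, a = 3.5 m/s².
v = v₀ + at = 13.5 + (3.5)(2.5) = 22.2 m/s
Δx = v₀t + ½at² = 13.5·2.5 + 0.5·3.5·2.5² = 44.7 m

Phase 2 (decelerating): v₀ = 22.2 m/s, a = -4.1 m/s².
v² = v₀² + 2aΔx = 22.2² + 2·-4.1·37 = 192 → v = 13.8 m/s
t = (v − v₀)/a = (13.8 − 22.2)/-4.1 = 2.05 s

Phase 3 (constant speed): v₀ = 13.8 m/s, a = 0 m/s².
v = v₀ + at = 13.8 + (0)(18.5) = 13.8 m/s
Δx = v₀t + ½at² = 13.8·18.5 + 0.5·0·18.5² = 256 m
Distance in phase 3 = 256 m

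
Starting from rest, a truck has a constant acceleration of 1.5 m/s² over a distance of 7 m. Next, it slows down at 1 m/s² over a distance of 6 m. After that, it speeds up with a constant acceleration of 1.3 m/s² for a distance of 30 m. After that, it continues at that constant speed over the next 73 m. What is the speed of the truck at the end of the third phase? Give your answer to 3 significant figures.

Phase 1 (accelerating): v₀ = 0 m/s, a = 1.5 m/s².
v² = v₀² + 2aΔx = 0² + 2·1.5·7 = 21.0 → v = 4.58 m/s
t = (v − v₀)/a = (4.58 − 0)/1.5 = 3.06 s

Phase 2 (decelerating): v₀ = 4.58 m/s, a = -1 m/s².
v² = v₀² + 2aΔx = 4.58² + 2·-1·6 = 9.00 → v = 3.00 m/s
t = (v − v₀)/a = (3.00 − 4.58)/-1 = 1.58 s

Phase 3 (accelerating): v₀ = 3.00 m/s, a = 1.3 m/s².
v² = v₀² + 2aΔx = 3.00² + 2·1.3·30 = 87.0 → v = 9.33 m/s
t = (v − v₀)/a = (9.33 − 3.00)/1.3 = 4.87 s
Speed at end of phase 3 = 9.33 m/s

9.33 m/s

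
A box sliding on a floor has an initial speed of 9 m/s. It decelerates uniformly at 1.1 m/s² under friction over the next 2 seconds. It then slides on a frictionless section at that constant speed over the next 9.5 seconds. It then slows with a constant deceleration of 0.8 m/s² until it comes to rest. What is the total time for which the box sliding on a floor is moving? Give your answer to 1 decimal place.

Phase 1 (decelerating): v₀ = 9.00 m/s, a = -1.1 m/s².
v = v₀ + at = 9.00 + (-1.1)(2) = 6.80 m/s
Δx = v₀t + ½at² = 9.00·2 + 0.5·-1.1·2² = 15.8 m

Phase 2 (constant speed): v₀ = 6.80 m/s, a = 0 m/s².
v = v₀ + at = 6.80 + (0)(9.5) = 6.80 m/s
Δx = v₀t + ½at² = 6.80·9.5 + 0.5·0·9.5² = 64.6 m

Phase 3 (decelerating): v₀ = 6.80 m/s, a = -0.8 m/s².
v = v₀ + at → t = (0 − 6.80) / -0.8 = 8.50 s
v² = v₀² + 2aΔx → Δx = (0² − 6.80²)/(2·-0.8) = 28.9 m
Total time = 2.00 + 9.50 + 8.50 = 20.0 s

20.0 s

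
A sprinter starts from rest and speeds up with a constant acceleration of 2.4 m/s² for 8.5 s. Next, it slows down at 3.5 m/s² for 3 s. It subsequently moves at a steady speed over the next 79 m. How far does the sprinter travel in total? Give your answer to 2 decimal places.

211.15 m

Phase 1 (accelerating): v₀ = 0 m/s, a = 2.4 m/s².
v = v₀ + at = 0 + (2.4)(8.5) = 20.4 m/s
Δx = v₀t + ½at² = 0·8.5 + 0.5·2.4·8.5² = 86.7 m

Phase 2 (decelerating): v₀ = 20.4 m/s, a = -3.5 m/s².
v = v₀ + at = 20.4 + (-3.5)(3) = 9.90 m/s
Δx = v₀t + ½at² = 20.4·3 + 0.5·-3.5·3² = 45.4 m

Phase 3 (constant speed): v₀ = 9.90 m/s, a = 0 m/s².
Constant speed: t = d/v = 79/9.90 = 7.98 s
Total distance = 86.7 + 45.4 + 79.0 = 211 m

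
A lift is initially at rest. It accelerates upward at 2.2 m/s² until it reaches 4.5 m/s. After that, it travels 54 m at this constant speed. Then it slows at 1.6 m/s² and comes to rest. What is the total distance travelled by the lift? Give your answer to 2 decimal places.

Phase 1 (accelerating): v₀ = 0 m/s, a = 2.2 m/s².
v = v₀ + at → t = (4.5 − 0) / 2.2 = 2.05 s
v² = v₀² + 2aΔx → Δx = (4.5² − 0²)/(2·2.2) = 4.60 m

Phase 2 (constant speed): v₀ = 4.50 m/s, a = 0 m/s².
Constant speed: t = d/v = 54/4.50 = 12.0 s

Phase 3 (decelerating): v₀ = 4.50 m/s, a = -1.6 m/s².
v = v₀ + at → t = (0 − 4.50) / -1.6 = 2.81 s
v² = v₀² + 2aΔx → Δx = (0² − 4.50²)/(2·-1.6) = 6.33 m
Total distance = 4.60 + 54.0 + 6.33 = 64.9 m

64.93 m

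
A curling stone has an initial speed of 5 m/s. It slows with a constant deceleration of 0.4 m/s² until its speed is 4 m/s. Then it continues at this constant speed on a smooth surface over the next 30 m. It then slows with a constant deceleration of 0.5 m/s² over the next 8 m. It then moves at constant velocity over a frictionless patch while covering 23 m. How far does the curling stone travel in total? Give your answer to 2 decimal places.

Phase 1 (decelerating): v₀ = 5.00 m/s, a = -0.4 m/s².
v = v₀ + at → t = (4 − 5.00) / -0.4 = 2.50 s
v² = v₀² + 2aΔx → Δx = (4² − 5.00²)/(2·-0.4) = 11.2 m

Phase 2 (constant speed): v₀ = 4.00 m/s, a = 0 m/s².
Constant speed: t = d/v = 30/4.00 = 7.50 s

Phase 3 (decelerating): v₀ = 4.00 m/s, a = -0.5 m/s².
v² = v₀² + 2aΔx = 4.00² + 2·-0.5·8 = 8.00 → v = 2.83 m/s
t = (v − v₀)/a = (2.83 − 4.00)/-0.5 = 2.34 s

Phase 4 (constant speed): v₀ = 2.83 m/s, a = 0 m/s².
Constant speed: t = d/v = 23/2.83 = 8.13 s
Total distance = 11.2 + 30.0 + 8.00 + 23.0 = 72.2 m

72.25 m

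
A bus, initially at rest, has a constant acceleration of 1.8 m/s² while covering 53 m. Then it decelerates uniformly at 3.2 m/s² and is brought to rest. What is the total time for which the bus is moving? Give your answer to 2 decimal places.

Phase 1 (accelerating): v₀ = 0 m/s, a = 1.8 m/s².
v² = v₀² + 2aΔx = 0² + 2·1.8·53 = 191 → v = 13.8 m/s
t = (v − v₀)/a = (13.8 − 0)/1.8 = 7.67 s

Phase 2 (decelerating): v₀ = 13.8 m/s, a = -3.2 m/s².
v = v₀ + at → t = (0 − 13.8) / -3.2 = 4.32 s
v² = v₀² + 2aΔx → Δx = (0² − 13.8²)/(2·-3.2) = 29.8 m
Total time = 7.67 + 4.32 = 12.0 s

11.99 s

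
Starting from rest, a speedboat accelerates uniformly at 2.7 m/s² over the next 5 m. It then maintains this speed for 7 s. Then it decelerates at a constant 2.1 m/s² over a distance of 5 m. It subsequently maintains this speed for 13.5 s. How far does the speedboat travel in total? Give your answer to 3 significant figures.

79.4 m

Phase 1 (accelerating): v₀ = 0 m/s, a = 2.7 m/s².
v² = v₀² + 2aΔx = 0² + 2·2.7·5 = 27.0 → v = 5.20 m/s
t = (v − v₀)/a = (5.20 − 0)/2.7 = 1.92 s

Phase 2 (constant speed): v₀ = 5.20 m/s, a = 0 m/s².
v = v₀ + at = 5.20 + (0)(7) = 5.20 m/s
Δx = v₀t + ½at² = 5.20·7 + 0.5·0·7² = 36.4 m

Phase 3 (decelerating): v₀ = 5.20 m/s, a = -2.1 m/s².
v² = v₀² + 2aΔx = 5.20² + 2·-2.1·5 = 6.00 → v = 2.45 m/s
t = (v − v₀)/a = (2.45 − 5.20)/-2.1 = 1.31 s

Phase 4 (constant speed): v₀ = 2.45 m/s, a = 0 m/s².
v = v₀ + at = 2.45 + (0)(13.5) = 2.45 m/s
Δx = v₀t + ½at² = 2.45·13.5 + 0.5·0·13.5² = 33.1 m
Total distance = 5.00 + 36.4 + 5.00 + 33.1 = 79.4 m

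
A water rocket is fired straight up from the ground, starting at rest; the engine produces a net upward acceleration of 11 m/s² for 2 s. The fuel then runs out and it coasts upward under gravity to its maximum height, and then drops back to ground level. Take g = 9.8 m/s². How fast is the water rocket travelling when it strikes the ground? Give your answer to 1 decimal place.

30.3 m/s

Phase 1 (powered ascent): v₀ = 0 m/s, a = 11 m/s².
v = v₀ + at = 0 + (11)(2) = 22.0 m/s
Δx = v₀t + ½at² = 0·2 + 0.5·11·2² = 22.0 m

Phase 2 (coasting upward): v₀ = 22.0 m/s, a = -9.8 m/s².
v = v₀ + at → t = (0 − 22.0) / -9.8 = 2.24 s
v² = v₀² + 2aΔx → Δx = (0² − 22.0²)/(2·-9.8) = 24.7 m

Phase 3 (free fall): v₀ = 0 m/s, a = -9.8 m/s².
Falls 46.7 m from rest: t = √(2·46.7/9.8) = 3.09 s; v = g·t = 30.3 m/s.
Impact speed = 30.3 m/s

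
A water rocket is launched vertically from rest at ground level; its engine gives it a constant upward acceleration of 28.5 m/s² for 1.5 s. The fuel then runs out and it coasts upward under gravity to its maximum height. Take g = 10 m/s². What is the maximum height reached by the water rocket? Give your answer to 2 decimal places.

123.44 m

Phase 1 (powered ascent): v₀ = 0 m/s, a = 28.5 m/s².
v = v₀ + at = 0 + (28.5)(1.5) = 42.8 m/s
Δx = v₀t + ½at² = 0·1.5 + 0.5·28.5·1.5² = 32.1 m

Phase 2 (coasting upward): v₀ = 42.8 m/s, a = -10 m/s².
v = v₀ + at → t = (0 − 42.8) / -10 = 4.28 s
v² = v₀² + 2aΔx → Δx = (0² − 42.8²)/(2·-10) = 91.4 m
Maximum height = 32.1 + 91.4 = 123 m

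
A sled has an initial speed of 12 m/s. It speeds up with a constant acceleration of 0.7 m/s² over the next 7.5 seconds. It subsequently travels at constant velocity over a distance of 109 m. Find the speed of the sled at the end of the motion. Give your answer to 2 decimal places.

17.25 m/s

Phase 1 (accelerating): v₀ = 12.0 m/s, a = 0.7 m/s².
v = v₀ + at = 12.0 + (0.7)(7.5) = 17.2 m/s
Δx = v₀t + ½at² = 12.0·7.5 + 0.5·0.7·7.5² = 110 m

Phase 2 (constant speed): v₀ = 17.2 m/s, a = 0 m/s².
Constant speed: t = d/v = 109/17.2 = 6.32 s
Final speed = 17.2 m/s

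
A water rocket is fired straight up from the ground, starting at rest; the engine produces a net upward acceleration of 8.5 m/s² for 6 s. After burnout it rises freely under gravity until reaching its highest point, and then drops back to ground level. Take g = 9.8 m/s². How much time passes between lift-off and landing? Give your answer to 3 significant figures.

Phase 1 (powered ascent): v₀ = 0 m/s, a = 8.5 m/s².
v = v₀ + at = 0 + (8.5)(6) = 51.0 m/s
Δx = v₀t + ½at² = 0·6 + 0.5·8.5·6² = 153 m

Phase 2 (coasting upward): v₀ = 51.0 m/s, a = -9.8 m/s².
v = v₀ + at → t = (0 − 51.0) / -9.8 = 5.20 s
v² = v₀² + 2aΔx → Δx = (0² − 51.0²)/(2·-9.8) = 133 m

Phase 3 (free fall): v₀ = 0 m/s, a = -9.8 m/s².
Falls 286 m from rest: t = √(2·286/9.8) = 7.64 s; v = g·t = 74.8 m/s.
Total time = 6.00 + 5.20 + 7.64 = 18.8 s

18.8 s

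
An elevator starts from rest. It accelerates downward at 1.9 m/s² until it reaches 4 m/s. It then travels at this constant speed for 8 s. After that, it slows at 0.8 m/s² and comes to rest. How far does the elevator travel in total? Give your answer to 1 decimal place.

Phase 1 (accelerating): v₀ = 0 m/s, a = 1.9 m/s².
v = v₀ + at → t = (4 − 0) / 1.9 = 2.11 s
v² = v₀² + 2aΔx → Δx = (4² − 0²)/(2·1.9) = 4.21 m

Phase 2 (constant speed): v₀ = 4.00 m/s, a = 0 m/s².
v = v₀ + at = 4.00 + (0)(8) = 4.00 m/s
Δx = v₀t + ½at² = 4.00·8 + 0.5·0·8² = 32.0 m

Phase 3 (decelerating): v₀ = 4.00 m/s, a = -0.8 m/s².
v = v₀ + at → t = (0 − 4.00) / -0.8 = 5.00 s
v² = v₀² + 2aΔx → Δx = (0² − 4.00²)/(2·-0.8) = 10.0 m
Total distance = 4.21 + 32.0 + 10.0 = 46.2 m

46.2 m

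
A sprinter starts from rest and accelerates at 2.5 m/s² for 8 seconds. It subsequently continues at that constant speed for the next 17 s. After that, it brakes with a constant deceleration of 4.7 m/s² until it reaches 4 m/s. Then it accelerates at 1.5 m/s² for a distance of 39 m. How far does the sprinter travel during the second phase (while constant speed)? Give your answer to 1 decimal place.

Phase 1 (accelerating): v₀ = 0 m/s, a = 2.5 m/s².
v = v₀ + at = 0 + (2.5)(8) = 20.0 m/s
Δx = v₀t + ½at² = 0·8 + 0.5·2.5·8² = 80.0 m

Phase 2 (constant speed): v₀ = 20.0 m/s, a = 0 m/s².
v = v₀ + at = 20.0 + (0)(17) = 20.0 m/s
Δx = v₀t + ½at² = 20.0·17 + 0.5·0·17² = 340 m
Distance in phase 2 = 340 m

340.0 m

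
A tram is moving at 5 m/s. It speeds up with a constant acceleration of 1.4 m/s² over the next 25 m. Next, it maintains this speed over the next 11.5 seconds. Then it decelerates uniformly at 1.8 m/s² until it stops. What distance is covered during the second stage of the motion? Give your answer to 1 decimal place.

Phase 1 (accelerating): v₀ = 5.00 m/s, a = 1.4 m/s².
v² = v₀² + 2aΔx = 5.00² + 2·1.4·25 = 95.0 → v = 9.75 m/s
t = (v − v₀)/a = (9.75 − 5.00)/1.4 = 3.39 s

Phase 2 (constant speed): v₀ = 9.75 m/s, a = 0 m/s².
v = v₀ + at = 9.75 + (0)(11.5) = 9.75 m/s
Δx = v₀t + ½at² = 9.75·11.5 + 0.5·0·11.5² = 112 m
Distance in phase 2 = 112 m

112.1 m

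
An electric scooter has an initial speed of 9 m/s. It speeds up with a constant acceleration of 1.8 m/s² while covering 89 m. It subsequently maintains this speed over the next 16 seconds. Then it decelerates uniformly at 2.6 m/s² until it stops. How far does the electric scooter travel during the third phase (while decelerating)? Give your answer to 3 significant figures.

77.2 m

Phase 1 (accelerating): v₀ = 9.00 m/s, a = 1.8 m/s².
v² = v₀² + 2aΔx = 9.00² + 2·1.8·89 = 401 → v = 20.0 m/s
t = (v − v₀)/a = (20.0 − 9.00)/1.8 = 6.13 s

Phase 2 (constant speed): v₀ = 20.0 m/s, a = 0 m/s².
v = v₀ + at = 20.0 + (0)(16) = 20.0 m/s
Δx = v₀t + ½at² = 20.0·16 + 0.5·0·16² = 321 m

Phase 3 (decelerating): v₀ = 20.0 m/s, a = -2.6 m/s².
v = v₀ + at → t = (0 − 20.0) / -2.6 = 7.71 s
v² = v₀² + 2aΔx → Δx = (0² − 20.0²)/(2·-2.6) = 77.2 m
Distance in phase 3 = 77.2 m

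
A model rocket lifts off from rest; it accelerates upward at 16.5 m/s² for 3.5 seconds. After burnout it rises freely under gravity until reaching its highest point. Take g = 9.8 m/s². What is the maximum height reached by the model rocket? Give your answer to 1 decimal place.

Phase 1 (powered ascent): v₀ = 0 m/s, a = 16.5 m/s².
v = v₀ + at = 0 + (16.5)(3.5) = 57.8 m/s
Δx = v₀t + ½at² = 0·3.5 + 0.5·16.5·3.5² = 101 m

Phase 2 (coasting upward): v₀ = 57.8 m/s, a = -9.8 m/s².
v = v₀ + at → t = (0 − 57.8) / -9.8 = 5.89 s
v² = v₀² + 2aΔx → Δx = (0² − 57.8²)/(2·-9.8) = 170 m
Maximum height = 101 + 170 = 271 m

271.2 m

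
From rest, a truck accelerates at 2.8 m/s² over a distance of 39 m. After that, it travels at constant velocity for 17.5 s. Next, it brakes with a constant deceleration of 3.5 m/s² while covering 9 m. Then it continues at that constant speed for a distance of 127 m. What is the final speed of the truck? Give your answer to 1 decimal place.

Phase 1 (accelerating): v₀ = 0 m/s, a = 2.8 m/s².
v² = v₀² + 2aΔx = 0² + 2·2.8·39 = 218 → v = 14.8 m/s
t = (v − v₀)/a = (14.8 − 0)/2.8 = 5.28 s

Phase 2 (constant speed): v₀ = 14.8 m/s, a = 0 m/s².
v = v₀ + at = 14.8 + (0)(17.5) = 14.8 m/s
Δx = v₀t + ½at² = 14.8·17.5 + 0.5·0·17.5² = 259 m

Phase 3 (decelerating): v₀ = 14.8 m/s, a = -3.5 m/s².
v² = v₀² + 2aΔx = 14.8² + 2·-3.5·9 = 155 → v = 12.5 m/s
t = (v − v₀)/a = (12.5 − 14.8)/-3.5 = 0.661 s

Phase 4 (constant speed): v₀ = 12.5 m/s, a = 0 m/s².
Constant speed: t = d/v = 127/12.5 = 10.2 s
Final speed = 12.5 m/s

12.5 m/s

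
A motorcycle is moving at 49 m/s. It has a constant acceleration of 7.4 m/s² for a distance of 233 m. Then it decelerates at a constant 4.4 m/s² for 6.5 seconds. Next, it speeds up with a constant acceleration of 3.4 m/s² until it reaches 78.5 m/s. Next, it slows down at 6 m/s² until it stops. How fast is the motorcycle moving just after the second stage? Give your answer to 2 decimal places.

Phase 1 (accelerating): v₀ = 49.0 m/s, a = 7.4 m/s².
v² = v₀² + 2aΔx = 49.0² + 2·7.4·233 = 5850 → v = 76.5 m/s
t = (v − v₀)/a = (76.5 − 49.0)/7.4 = 3.71 s

Phase 2 (decelerating): v₀ = 76.5 m/s, a = -4.4 m/s².
v = v₀ + at = 76.5 + (-4.4)(6.5) = 47.9 m/s
Δx = v₀t + ½at² = 76.5·6.5 + 0.5·-4.4·6.5² = 404 m
Speed at end of phase 2 = 47.9 m/s

47.88 m/s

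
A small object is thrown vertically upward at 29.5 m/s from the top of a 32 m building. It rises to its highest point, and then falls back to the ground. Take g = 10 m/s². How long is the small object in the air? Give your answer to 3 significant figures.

6.84 s

Phase 1 (rising): v₀ = 29.5 m/s, a = -10 m/s².
v = v₀ + at → t = (0 − 29.5) / -10 = 2.95 s
v² = v₀² + 2aΔx → Δx = (0² − 29.5²)/(2·-10) = 43.5 m

Phase 2 (falling): v₀ = 0 m/s, a = -10 m/s².
Falls 75.5 m from rest: t = √(2·75.5/10) = 3.89 s; v = g·t = 38.9 m/s.
Total time = 2.95 + 3.89 = 6.84 s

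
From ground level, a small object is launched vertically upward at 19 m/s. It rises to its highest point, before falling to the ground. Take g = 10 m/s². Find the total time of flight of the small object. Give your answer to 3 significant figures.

3.80 s

Phase 1 (rising): v₀ = 19.0 m/s, a = -10 m/s².
v = v₀ + at → t = (0 − 19.0) / -10 = 1.90 s
v² = v₀² + 2aΔx → Δx = (0² − 19.0²)/(2·-10) = 18.1 m

Phase 2 (falling): v₀ = 0 m/s, a = -10 m/s².
Falls 18.1 m from rest: t = √(2·18.1/10) = 1.90 s; v = g·t = 19.0 m/s.
Total time = 1.90 + 1.90 = 3.80 s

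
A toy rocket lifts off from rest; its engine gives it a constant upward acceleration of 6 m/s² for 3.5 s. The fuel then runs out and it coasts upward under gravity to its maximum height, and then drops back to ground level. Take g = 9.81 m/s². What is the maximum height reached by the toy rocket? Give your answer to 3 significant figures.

Phase 1 (powered ascent): v₀ = 0 m/s, a = 6 m/s².
v = v₀ + at = 0 + (6)(3.5) = 21.0 m/s
Δx = v₀t + ½at² = 0·3.5 + 0.5·6·3.5² = 36.8 m

Phase 2 (coasting upward): v₀ = 21.0 m/s, a = -9.81 m/s².
v = v₀ + at → t = (0 − 21.0) / -9.81 = 2.14 s
v² = v₀² + 2aΔx → Δx = (0² − 21.0²)/(2·-9.81) = 22.5 m
Maximum height = 36.8 + 22.5 = 59.2 m

59.2 m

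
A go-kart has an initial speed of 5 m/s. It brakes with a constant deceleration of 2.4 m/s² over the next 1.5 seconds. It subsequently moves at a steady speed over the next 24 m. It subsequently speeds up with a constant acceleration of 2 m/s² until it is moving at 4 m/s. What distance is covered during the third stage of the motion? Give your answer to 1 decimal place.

3.5 m

Phase 1 (decelerating): v₀ = 5.00 m/s, a = -2.4 m/s².
v = v₀ + at = 5.00 + (-2.4)(1.5) = 1.40 m/s
Δx = v₀t + ½at² = 5.00·1.5 + 0.5·-2.4·1.5² = 4.80 m

Phase 2 (constant speed): v₀ = 1.40 m/s, a = 0 m/s².
Constant speed: t = d/v = 24/1.40 = 17.1 s

Phase 3 (accelerating): v₀ = 1.40 m/s, a = 2 m/s².
v = v₀ + at → t = (4 − 1.40) / 2 = 1.30 s
v² = v₀² + 2aΔx → Δx = (4² − 1.40²)/(2·2) = 3.51 m
Distance in phase 3 = 3.51 m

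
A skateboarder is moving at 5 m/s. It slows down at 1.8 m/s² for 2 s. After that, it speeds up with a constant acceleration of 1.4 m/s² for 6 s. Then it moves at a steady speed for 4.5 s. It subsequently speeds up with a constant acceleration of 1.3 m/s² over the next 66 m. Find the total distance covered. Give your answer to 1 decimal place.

Phase 1 (decelerating): v₀ = 5.00 m/s, a = -1.8 m/s².
v = v₀ + at = 5.00 + (-1.8)(2) = 1.40 m/s
Δx = v₀t + ½at² = 5.00·2 + 0.5·-1.8·2² = 6.40 m

Phase 2 (accelerating): v₀ = 1.40 m/s, a = 1.4 m/s².
v = v₀ + at = 1.40 + (1.4)(6) = 9.80 m/s
Δx = v₀t + ½at² = 1.40·6 + 0.5·1.4·6² = 33.6 m

Phase 3 (constant speed): v₀ = 9.80 m/s, a = 0 m/s².
v = v₀ + at = 9.80 + (0)(4.5) = 9.80 m/s
Δx = v₀t + ½at² = 9.80·4.5 + 0.5·0·4.5² = 44.1 m

Phase 4 (accelerating): v₀ = 9.80 m/s, a = 1.3 m/s².
v² = v₀² + 2aΔx = 9.80² + 2·1.3·66 = 268 → v = 16.4 m/s
t = (v − v₀)/a = (16.4 − 9.80)/1.3 = 5.05 s
Total distance = 6.40 + 33.6 + 44.1 + 66.0 = 150 m

150.1 m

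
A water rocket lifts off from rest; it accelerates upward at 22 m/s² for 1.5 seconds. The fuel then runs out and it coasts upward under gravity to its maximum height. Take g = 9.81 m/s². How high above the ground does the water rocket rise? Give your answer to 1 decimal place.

80.3 m

Phase 1 (powered ascent): v₀ = 0 m/s, a = 22 m/s².
v = v₀ + at = 0 + (22)(1.5) = 33.0 m/s
Δx = v₀t + ½at² = 0·1.5 + 0.5·22·1.5² = 24.8 m

Phase 2 (coasting upward): v₀ = 33.0 m/s, a = -9.81 m/s².
v = v₀ + at → t = (0 − 33.0) / -9.81 = 3.36 s
v² = v₀² + 2aΔx → Δx = (0² − 33.0²)/(2·-9.81) = 55.5 m
Maximum height = 24.8 + 55.5 = 80.3 m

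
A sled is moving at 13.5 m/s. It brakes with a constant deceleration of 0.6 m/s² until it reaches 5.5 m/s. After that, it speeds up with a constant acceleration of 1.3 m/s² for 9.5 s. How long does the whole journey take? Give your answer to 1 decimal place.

22.8 s

Phase 1 (decelerating): v₀ = 13.5 m/s, a = -0.6 m/s².
v = v₀ + at → t = (5.5 − 13.5) / -0.6 = 13.3 s
v² = v₀² + 2aΔx → Δx = (5.5² − 13.5²)/(2·-0.6) = 127 m

Phase 2 (accelerating): v₀ = 5.50 m/s, a = 1.3 m/s².
v = v₀ + at = 5.50 + (1.3)(9.5) = 17.9 m/s
Δx = v₀t + ½at² = 5.50·9.5 + 0.5·1.3·9.5² = 111 m
Total time = 13.3 + 9.50 = 22.8 s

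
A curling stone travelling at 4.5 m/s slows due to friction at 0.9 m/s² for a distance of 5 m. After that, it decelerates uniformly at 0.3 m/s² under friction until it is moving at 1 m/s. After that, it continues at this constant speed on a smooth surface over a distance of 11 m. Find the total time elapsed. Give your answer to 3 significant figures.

20.1 s

Phase 1 (decelerating): v₀ = 4.50 m/s, a = -0.9 m/s².
v² = v₀² + 2aΔx = 4.50² + 2·-0.9·5 = 11.2 → v = 3.35 m/s
t = (v − v₀)/a = (3.35 − 4.50)/-0.9 = 1.27 s

Phase 2 (decelerating): v₀ = 3.35 m/s, a = -0.3 m/s².
v = v₀ + at → t = (1 − 3.35) / -0.3 = 7.85 s
v² = v₀² + 2aΔx → Δx = (1² − 3.35²)/(2·-0.3) = 17.1 m

Phase 3 (constant speed): v₀ = 1.00 m/s, a = 0 m/s².
Constant speed: t = d/v = 11/1.00 = 11.0 s
Total time = 1.27 + 7.85 + 11.0 = 20.1 s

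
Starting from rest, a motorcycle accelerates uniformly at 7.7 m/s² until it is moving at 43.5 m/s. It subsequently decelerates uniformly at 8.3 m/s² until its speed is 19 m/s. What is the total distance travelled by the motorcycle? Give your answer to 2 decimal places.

215.12 m

Phase 1 (accelerating): v₀ = 0 m/s, a = 7.7 m/s².
v = v₀ + at → t = (43.5 − 0) / 7.7 = 5.65 s
v² = v₀² + 2aΔx → Δx = (43.5² − 0²)/(2·7.7) = 123 m

Phase 2 (decelerating): v₀ = 43.5 m/s, a = -8.3 m/s².
v = v₀ + at → t = (19 − 43.5) / -8.3 = 2.95 s
v² = v₀² + 2aΔx → Δx = (19² − 43.5²)/(2·-8.3) = 92.2 m
Total distance = 123 + 92.2 = 215 m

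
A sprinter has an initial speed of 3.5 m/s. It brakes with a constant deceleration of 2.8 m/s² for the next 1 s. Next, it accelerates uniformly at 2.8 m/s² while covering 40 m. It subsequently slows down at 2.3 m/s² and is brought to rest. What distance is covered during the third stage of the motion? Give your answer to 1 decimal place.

Phase 1 (decelerating): v₀ = 3.50 m/s, a = -2.8 m/s².
v = v₀ + at = 3.50 + (-2.8)(1) = 0.700 m/s
Δx = v₀t + ½at² = 3.50·1 + 0.5·-2.8·1² = 2.10 m

Phase 2 (accelerating): v₀ = 0.700 m/s, a = 2.8 m/s².
v² = v₀² + 2aΔx = 0.700² + 2·2.8·40 = 224 → v = 15.0 m/s
t = (v − v₀)/a = (15.0 − 0.700)/2.8 = 5.10 s

Phase 3 (decelerating): v₀ = 15.0 m/s, a = -2.3 m/s².
v = v₀ + at → t = (0 − 15.0) / -2.3 = 6.51 s
v² = v₀² + 2aΔx → Δx = (0² − 15.0²)/(2·-2.3) = 48.8 m
Distance in phase 3 = 48.8 m

48.8 m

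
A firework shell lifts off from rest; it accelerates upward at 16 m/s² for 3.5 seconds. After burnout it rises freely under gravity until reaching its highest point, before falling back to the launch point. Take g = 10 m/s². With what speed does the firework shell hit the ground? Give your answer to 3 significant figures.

Phase 1 (powered ascent): v₀ = 0 m/s, a = 16 m/s².
v = v₀ + at = 0 + (16)(3.5) = 56.0 m/s
Δx = v₀t + ½at² = 0·3.5 + 0.5·16·3.5² = 98.0 m

Phase 2 (coasting upward): v₀ = 56.0 m/s, a = -10 m/s².
v = v₀ + at → t = (0 − 56.0) / -10 = 5.60 s
v² = v₀² + 2aΔx → Δx = (0² − 56.0²)/(2·-10) = 157 m

Phase 3 (free fall): v₀ = 0 m/s, a = -10 m/s².
Falls 255 m from rest: t = √(2·255/10) = 7.14 s; v = g·t = 71.4 m/s.
Impact speed = 71.4 m/s

71.4 m/s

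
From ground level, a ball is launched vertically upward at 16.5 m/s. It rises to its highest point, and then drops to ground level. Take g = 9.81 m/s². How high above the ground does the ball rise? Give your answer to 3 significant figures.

Phase 1 (rising): v₀ = 16.5 m/s, a = -9.81 m/s².
v = v₀ + at → t = (0 − 16.5) / -9.81 = 1.68 s
v² = v₀² + 2aΔx → Δx = (0² − 16.5²)/(2·-9.81) = 13.9 m
Maximum height = 13.9 m

13.9 m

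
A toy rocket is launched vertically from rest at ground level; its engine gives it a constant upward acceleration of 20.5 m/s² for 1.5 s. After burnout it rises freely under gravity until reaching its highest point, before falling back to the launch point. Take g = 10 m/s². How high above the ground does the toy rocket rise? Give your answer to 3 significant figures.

70.3 m

Phase 1 (powered ascent): v₀ = 0 m/s, a = 20.5 m/s².
v = v₀ + at = 0 + (20.5)(1.5) = 30.8 m/s
Δx = v₀t + ½at² = 0·1.5 + 0.5·20.5·1.5² = 23.1 m

Phase 2 (coasting upward): v₀ = 30.8 m/s, a = -10 m/s².
v = v₀ + at → t = (0 − 30.8) / -10 = 3.08 s
v² = v₀² + 2aΔx → Δx = (0² − 30.8²)/(2·-10) = 47.3 m
Maximum height = 23.1 + 47.3 = 70.3 m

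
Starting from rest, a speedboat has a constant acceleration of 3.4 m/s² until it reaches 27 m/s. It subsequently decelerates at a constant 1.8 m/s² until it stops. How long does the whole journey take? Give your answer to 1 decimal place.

22.9 s

Phase 1 (accelerating): v₀ = 0 m/s, a = 3.4 m/s².
v = v₀ + at → t = (27 − 0) / 3.4 = 7.94 s
v² = v₀² + 2aΔx → Δx = (27² − 0²)/(2·3.4) = 107 m

Phase 2 (decelerating): v₀ = 27.0 m/s, a = -1.8 m/s².
v = v₀ + at → t = (0 − 27.0) / -1.8 = 15.0 s
v² = v₀² + 2aΔx → Δx = (0² − 27.0²)/(2·-1.8) = 202 m
Total time = 7.94 + 15.0 = 22.9 s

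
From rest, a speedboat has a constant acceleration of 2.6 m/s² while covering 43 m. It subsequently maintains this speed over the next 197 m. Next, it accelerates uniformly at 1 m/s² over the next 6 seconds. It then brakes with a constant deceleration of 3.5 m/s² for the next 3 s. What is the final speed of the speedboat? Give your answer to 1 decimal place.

10.5 m/s

Phase 1 (accelerating): v₀ = 0 m/s, a = 2.6 m/s².
v² = v₀² + 2aΔx = 0² + 2·2.6·43 = 224 → v = 15.0 m/s
t = (v − v₀)/a = (15.0 − 0)/2.6 = 5.75 s

Phase 2 (constant speed): v₀ = 15.0 m/s, a = 0 m/s².
Constant speed: t = d/v = 197/15.0 = 13.2 s

Phase 3 (accelerating): v₀ = 15.0 m/s, a = 1 m/s².
v = v₀ + at = 15.0 + (1)(6) = 21.0 m/s
Δx = v₀t + ½at² = 15.0·6 + 0.5·1·6² = 108 m

Phase 4 (decelerating): v₀ = 21.0 m/s, a = -3.5 m/s².
v = v₀ + at = 21.0 + (-3.5)(3) = 10.5 m/s
Δx = v₀t + ½at² = 21.0·3 + 0.5·-3.5·3² = 47.1 m
Final speed = 10.5 m/s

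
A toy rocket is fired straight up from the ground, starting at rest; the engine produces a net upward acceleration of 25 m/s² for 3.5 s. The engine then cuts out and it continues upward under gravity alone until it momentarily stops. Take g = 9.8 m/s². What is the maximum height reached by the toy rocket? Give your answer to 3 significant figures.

Phase 1 (powered ascent): v₀ = 0 m/s, a = 25 m/s².
v = v₀ + at = 0 + (25)(3.5) = 87.5 m/s
Δx = v₀t + ½at² = 0·3.5 + 0.5·25·3.5² = 153 m

Phase 2 (coasting upward): v₀ = 87.5 m/s, a = -9.8 m/s².
v = v₀ + at → t = (0 − 87.5) / -9.8 = 8.93 s
v² = v₀² + 2aΔx → Δx = (0² − 87.5²)/(2·-9.8) = 391 m
Maximum height = 153 + 391 = 544 m

544 m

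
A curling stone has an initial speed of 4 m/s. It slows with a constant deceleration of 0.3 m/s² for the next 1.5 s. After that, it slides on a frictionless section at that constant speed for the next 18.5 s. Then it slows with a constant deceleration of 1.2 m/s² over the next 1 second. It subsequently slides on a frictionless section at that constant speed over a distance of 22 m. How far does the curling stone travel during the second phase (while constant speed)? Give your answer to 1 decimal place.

65.7 m

Phase 1 (decelerating): v₀ = 4.00 m/s, a = -0.3 m/s².
v = v₀ + at = 4.00 + (-0.3)(1.5) = 3.55 m/s
Δx = v₀t + ½at² = 4.00·1.5 + 0.5·-0.3·1.5² = 5.66 m

Phase 2 (constant speed): v₀ = 3.55 m/s, a = 0 m/s².
v = v₀ + at = 3.55 + (0)(18.5) = 3.55 m/s
Δx = v₀t + ½at² = 3.55·18.5 + 0.5·0·18.5² = 65.7 m
Distance in phase 2 = 65.7 m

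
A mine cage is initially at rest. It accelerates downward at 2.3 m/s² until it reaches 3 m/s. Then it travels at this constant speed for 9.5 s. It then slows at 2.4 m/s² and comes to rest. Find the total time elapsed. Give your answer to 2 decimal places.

12.05 s

Phase 1 (accelerating): v₀ = 0 m/s, a = 2.3 m/s².
v = v₀ + at → t = (3 − 0) / 2.3 = 1.30 s
v² = v₀² + 2aΔx → Δx = (3² − 0²)/(2·2.3) = 1.96 m

Phase 2 (constant speed): v₀ = 3.00 m/s, a = 0 m/s².
v = v₀ + at = 3.00 + (0)(9.5) = 3.00 m/s
Δx = v₀t + ½at² = 3.00·9.5 + 0.5·0·9.5² = 28.5 m

Phase 3 (decelerating): v₀ = 3.00 m/s, a = -2.4 m/s².
v = v₀ + at → t = (0 − 3.00) / -2.4 = 1.25 s
v² = v₀² + 2aΔx → Δx = (0² − 3.00²)/(2·-2.4) = 1.88 m
Total time = 1.30 + 9.50 + 1.25 = 12.1 s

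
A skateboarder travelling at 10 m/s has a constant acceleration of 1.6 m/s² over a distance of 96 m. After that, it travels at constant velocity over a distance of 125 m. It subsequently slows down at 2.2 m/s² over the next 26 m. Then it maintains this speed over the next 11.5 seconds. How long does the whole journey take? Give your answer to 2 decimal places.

Phase 1 (accelerating): v₀ = 10.0 m/s, a = 1.6 m/s².
v² = v₀² + 2aΔx = 10.0² + 2·1.6·96 = 407 → v = 20.2 m/s
t = (v − v₀)/a = (20.2 − 10.0)/1.6 = 6.36 s

Phase 2 (constant speed): v₀ = 20.2 m/s, a = 0 m/s².
Constant speed: t = d/v = 125/20.2 = 6.19 s

Phase 3 (decelerating): v₀ = 20.2 m/s, a = -2.2 m/s².
v² = v₀² + 2aΔx = 20.2² + 2·-2.2·26 = 293 → v = 17.1 m/s
t = (v − v₀)/a = (17.1 − 20.2)/-2.2 = 1.39 s

Phase 4 (constant speed): v₀ = 17.1 m/s, a = 0 m/s².
v = v₀ + at = 17.1 + (0)(11.5) = 17.1 m/s
Δx = v₀t + ½at² = 17.1·11.5 + 0.5·0·11.5² = 197 m
Total time = 6.36 + 6.19 + 1.39 + 11.5 = 25.5 s

25.45 s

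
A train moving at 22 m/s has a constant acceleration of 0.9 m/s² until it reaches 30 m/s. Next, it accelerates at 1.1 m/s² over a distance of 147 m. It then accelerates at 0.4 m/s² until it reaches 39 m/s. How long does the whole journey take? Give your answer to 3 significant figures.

Phase 1 (accelerating): v₀ = 22.0 m/s, a = 0.9 m/s².
v = v₀ + at → t = (30 − 22.0) / 0.9 = 8.89 s
v² = v₀² + 2aΔx → Δx = (30² − 22.0²)/(2·0.9) = 231 m

Phase 2 (accelerating): v₀ = 30.0 m/s, a = 1.1 m/s².
v² = v₀² + 2aΔx = 30.0² + 2·1.1·147 = 1220 → v = 35.0 m/s
t = (v − v₀)/a = (35.0 − 30.0)/1.1 = 4.52 s

Phase 3 (accelerating): v₀ = 35.0 m/s, a = 0.4 m/s².
v = v₀ + at → t = (39 − 35.0) / 0.4 = 10.1 s
v² = v₀² + 2aΔx → Δx = (39² − 35.0²)/(2·0.4) = 372 m
Total time = 8.89 + 4.52 + 10.1 = 23.5 s

23.5 s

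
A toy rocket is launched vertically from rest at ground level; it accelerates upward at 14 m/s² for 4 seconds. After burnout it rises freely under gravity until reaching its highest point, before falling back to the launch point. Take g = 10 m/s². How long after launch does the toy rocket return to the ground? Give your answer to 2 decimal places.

16.93 s

Phase 1 (powered ascent): v₀ = 0 m/s, a = 14 m/s².
v = v₀ + at = 0 + (14)(4) = 56.0 m/s
Δx = v₀t + ½at² = 0·4 + 0.5·14·4² = 112 m

Phase 2 (coasting upward): v₀ = 56.0 m/s, a = -10 m/s².
v = v₀ + at → t = (0 − 56.0) / -10 = 5.60 s
v² = v₀² + 2aΔx → Δx = (0² − 56.0²)/(2·-10) = 157 m

Phase 3 (free fall): v₀ = 0 m/s, a = -10 m/s².
Falls 269 m from rest: t = √(2·269/10) = 7.33 s; v = g·t = 73.3 m/s.
Total time = 4.00 + 5.60 + 7.33 = 16.9 s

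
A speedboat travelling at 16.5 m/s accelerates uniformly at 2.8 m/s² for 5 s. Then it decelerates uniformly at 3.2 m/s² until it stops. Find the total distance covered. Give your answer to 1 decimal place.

262.9 m

Phase 1 (accelerating): v₀ = 16.5 m/s, a = 2.8 m/s².
v = v₀ + at = 16.5 + (2.8)(5) = 30.5 m/s
Δx = v₀t + ½at² = 16.5·5 + 0.5·2.8·5² = 118 m

Phase 2 (decelerating): v₀ = 30.5 m/s, a = -3.2 m/s².
v = v₀ + at → t = (0 − 30.5) / -3.2 = 9.53 s
v² = v₀² + 2aΔx → Δx = (0² − 30.5²)/(2·-3.2) = 145 m
Total distance = 118 + 145 = 263 m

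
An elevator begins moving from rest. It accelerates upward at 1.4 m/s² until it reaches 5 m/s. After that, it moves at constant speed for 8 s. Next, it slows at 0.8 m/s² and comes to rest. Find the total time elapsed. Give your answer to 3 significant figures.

17.8 s

Phase 1 (accelerating): v₀ = 0 m/s, a = 1.4 m/s².
v = v₀ + at → t = (5 − 0) / 1.4 = 3.57 s
v² = v₀² + 2aΔx → Δx = (5² − 0²)/(2·1.4) = 8.93 m

Phase 2 (constant speed): v₀ = 5.00 m/s, a = 0 m/s².
v = v₀ + at = 5.00 + (0)(8) = 5.00 m/s
Δx = v₀t + ½at² = 5.00·8 + 0.5·0·8² = 40.0 m

Phase 3 (decelerating): v₀ = 5.00 m/s, a = -0.8 m/s².
v = v₀ + at → t = (0 − 5.00) / -0.8 = 6.25 s
v² = v₀² + 2aΔx → Δx = (0² − 5.00²)/(2·-0.8) = 15.6 m
Total time = 3.57 + 8.00 + 6.25 = 17.8 s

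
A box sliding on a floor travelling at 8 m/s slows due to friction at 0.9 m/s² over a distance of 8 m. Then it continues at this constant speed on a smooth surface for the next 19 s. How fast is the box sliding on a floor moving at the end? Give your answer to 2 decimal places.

Phase 1 (decelerating): v₀ = 8.00 m/s, a = -0.9 m/s².
v² = v₀² + 2aΔx = 8.00² + 2·-0.9·8 = 49.6 → v = 7.04 m/s
t = (v − v₀)/a = (7.04 − 8.00)/-0.9 = 1.06 s

Phase 2 (constant speed): v₀ = 7.04 m/s, a = 0 m/s².
v = v₀ + at = 7.04 + (0)(19) = 7.04 m/s
Δx = v₀t + ½at² = 7.04·19 + 0.5·0·19² = 134 m
Final speed = 7.04 m/s

7.04 m/s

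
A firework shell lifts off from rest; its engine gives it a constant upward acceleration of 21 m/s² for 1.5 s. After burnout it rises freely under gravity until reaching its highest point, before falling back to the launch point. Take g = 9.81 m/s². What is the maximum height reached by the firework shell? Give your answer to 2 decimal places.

74.20 m

Phase 1 (powered ascent): v₀ = 0 m/s, a = 21 m/s².
v = v₀ + at = 0 + (21)(1.5) = 31.5 m/s
Δx = v₀t + ½at² = 0·1.5 + 0.5·21·1.5² = 23.6 m

Phase 2 (coasting upward): v₀ = 31.5 m/s, a = -9.81 m/s².
v = v₀ + at → t = (0 − 31.5) / -9.81 = 3.21 s
v² = v₀² + 2aΔx → Δx = (0² − 31.5²)/(2·-9.81) = 50.6 m
Maximum height = 23.6 + 50.6 = 74.2 m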